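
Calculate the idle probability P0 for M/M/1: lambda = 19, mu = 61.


P0 = 1 - rho = 1 - 19/61 = 0.6885

0.6885


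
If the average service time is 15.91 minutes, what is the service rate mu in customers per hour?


mu = 60 / avg_service_time = 60 / 15.91 = 3.77 per hour

3.77 per hour


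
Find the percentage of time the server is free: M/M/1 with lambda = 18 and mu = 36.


Idle fraction = (1 - rho) * 100 = (1 - 18/36) * 100 = 50.0%

50.0%


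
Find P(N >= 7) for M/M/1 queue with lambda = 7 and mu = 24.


P(N >= 7) = rho^7 = (7/24)^7 = 0.0002

0.0002


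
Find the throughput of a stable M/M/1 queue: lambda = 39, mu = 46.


For a stable queue (lambda < mu), throughput = lambda = 39 per hour

39 per hour


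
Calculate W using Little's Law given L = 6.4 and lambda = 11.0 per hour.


W = L / lambda = 6.4 / 11.0 = 0.5818 hours

0.5818 hours


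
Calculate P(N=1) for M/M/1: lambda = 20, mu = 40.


rho = 20/40; P(n) = (1-rho)*rho^n = (1-20/40)*(20/40)^1 = 0.25

0.25


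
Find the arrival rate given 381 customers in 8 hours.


lambda = total arrivals / time = 381 / 8 = 47.63 per hour

47.63 per hour


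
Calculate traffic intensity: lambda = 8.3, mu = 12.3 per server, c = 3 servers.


rho = lambda / (c * mu) = 8.3 / (3 * 12.3) = 0.2249

0.2249


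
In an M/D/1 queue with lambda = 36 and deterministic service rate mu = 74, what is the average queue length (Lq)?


M/D/1: Lq = rho^2 / (2*(1-rho)) where rho = 36/74; Lq = 0.23

0.23


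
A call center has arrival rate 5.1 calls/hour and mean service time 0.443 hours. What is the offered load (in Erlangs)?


Offered load a = lambda * E[S] = 5.1 * 0.443 = 2.26 Erlangs

2.26 Erlangs


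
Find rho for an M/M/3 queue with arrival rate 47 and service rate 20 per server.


rho = lambda/(c*mu) = 47/(3*20) = 0.7833

0.7833


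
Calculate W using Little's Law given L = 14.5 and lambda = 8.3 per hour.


W = L / lambda = 14.5 / 8.3 = 1.747 hours

1.747 hours


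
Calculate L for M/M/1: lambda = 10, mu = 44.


rho = 10/44; L = rho/(1-rho) = 0.29

0.29


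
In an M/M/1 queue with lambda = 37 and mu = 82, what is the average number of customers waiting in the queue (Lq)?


rho = 37/82; Lq = rho^2/(1-rho) = 0.37

0.37


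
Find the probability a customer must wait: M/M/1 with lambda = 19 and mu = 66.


P(wait) = rho = lambda/mu = 19/66 = 0.2879

0.2879


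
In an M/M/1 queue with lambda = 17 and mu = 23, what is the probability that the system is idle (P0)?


P0 = 1 - rho = 1 - 17/23 = 0.2609

0.2609


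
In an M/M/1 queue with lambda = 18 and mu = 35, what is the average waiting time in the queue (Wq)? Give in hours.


rho = 18/35; Wq = rho/(mu - lambda) = 0.0303 hours

0.0303 hours


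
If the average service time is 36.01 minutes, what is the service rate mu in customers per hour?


mu = 60 / avg_service_time = 60 / 36.01 = 1.67 per hour

1.67 per hour


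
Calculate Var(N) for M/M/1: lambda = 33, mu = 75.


rho = 33/75; Var(N) = rho/(1-rho)^2 = 1.4

1.4


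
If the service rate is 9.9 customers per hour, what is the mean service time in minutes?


Mean service time = 60/mu = 60/9.9 = 6.06 minutes

6.06 minutes


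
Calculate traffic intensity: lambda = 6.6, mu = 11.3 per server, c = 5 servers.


rho = lambda / (c * mu) = 6.6 / (5 * 11.3) = 0.1168

0.1168


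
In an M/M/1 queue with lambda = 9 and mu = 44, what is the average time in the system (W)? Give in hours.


W = 1/(mu - lambda) = 1/(44 - 9) = 0.0286 hours

0.0286 hours


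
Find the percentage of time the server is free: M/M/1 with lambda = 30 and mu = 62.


Idle fraction = (1 - rho) * 100 = (1 - 30/62) * 100 = 51.6%

51.6%


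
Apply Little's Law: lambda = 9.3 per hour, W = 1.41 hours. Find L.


L = lambda * W = 9.3 * 1.41 = 13.11

13.11


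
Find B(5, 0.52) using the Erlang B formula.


B(N,A) = (A^N/N!) / sum(A^k/k!, k=0..N) with N=5, A=0.52 = 0.0002

0.0002


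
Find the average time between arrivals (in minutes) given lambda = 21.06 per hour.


Mean interarrival time = 60/lambda = 60/21.06 = 2.85 minutes

2.85 minutes


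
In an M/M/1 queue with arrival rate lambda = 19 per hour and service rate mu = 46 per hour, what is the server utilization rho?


rho = lambda/mu = 19/46 = 0.413

0.413


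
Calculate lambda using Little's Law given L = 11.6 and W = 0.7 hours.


lambda = L / W = 11.6 / 0.7 = 16.57 per hour

16.57 per hour


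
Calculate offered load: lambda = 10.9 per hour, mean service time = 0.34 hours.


Offered load a = lambda * E[S] = 10.9 * 0.34 = 3.71 Erlangs

3.71 Erlangs


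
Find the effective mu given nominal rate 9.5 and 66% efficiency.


Effective rate = mu * efficiency = 9.5 * 0.66 = 6.27 per hour

6.27 per hour


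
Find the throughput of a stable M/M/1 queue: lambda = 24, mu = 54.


For a stable queue (lambda < mu), throughput = lambda = 24 per hour

24 per hour


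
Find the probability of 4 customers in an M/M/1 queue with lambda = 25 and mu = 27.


rho = 25/27; P(n) = (1-rho)*rho^n = (1-25/27)*(25/27)^4 = 0.0544

0.0544


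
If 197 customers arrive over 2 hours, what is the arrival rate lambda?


lambda = total arrivals / time = 197 / 2 = 98.5 per hour

98.5 per hour


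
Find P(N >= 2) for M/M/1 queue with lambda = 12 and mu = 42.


P(N >= 2) = rho^2 = (12/42)^2 = 0.0816

0.0816


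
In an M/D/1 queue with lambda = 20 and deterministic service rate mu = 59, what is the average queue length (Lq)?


M/D/1: Lq = rho^2 / (2*(1-rho)) where rho = 20/59; Lq = 0.09

0.09


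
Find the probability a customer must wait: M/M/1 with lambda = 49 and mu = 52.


P(wait) = rho = lambda/mu = 49/52 = 0.9423

0.9423


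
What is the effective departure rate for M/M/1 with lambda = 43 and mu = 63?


For a stable queue (lambda < mu), throughput = lambda = 43 per hour

43 per hour


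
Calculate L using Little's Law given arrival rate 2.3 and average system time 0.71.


L = lambda * W = 2.3 * 0.71 = 1.63

1.63


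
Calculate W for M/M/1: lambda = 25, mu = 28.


W = 1/(mu - lambda) = 1/(28 - 25) = 0.3333 hours

0.3333 hours


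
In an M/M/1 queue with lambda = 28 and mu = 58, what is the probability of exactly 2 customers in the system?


rho = 28/58; P(n) = (1-rho)*rho^n = (1-28/58)*(28/58)^2 = 0.1205

0.1205


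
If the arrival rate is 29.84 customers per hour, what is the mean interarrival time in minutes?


Mean interarrival time = 60/lambda = 60/29.84 = 2.01 minutes

2.01 minutes


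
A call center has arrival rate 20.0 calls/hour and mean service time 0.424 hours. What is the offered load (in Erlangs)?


Offered load a = lambda * E[S] = 20.0 * 0.424 = 8.48 Erlangs

8.48 Erlangs


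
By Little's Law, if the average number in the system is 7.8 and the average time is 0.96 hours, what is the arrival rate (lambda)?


lambda = L / W = 7.8 / 0.96 = 8.13 per hour

8.13 per hour


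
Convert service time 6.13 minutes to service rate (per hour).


mu = 60 / avg_service_time = 60 / 6.13 = 9.79 per hour

9.79 per hour


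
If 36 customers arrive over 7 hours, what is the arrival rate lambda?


lambda = total arrivals / time = 36 / 7 = 5.14 per hour

5.14 per hour


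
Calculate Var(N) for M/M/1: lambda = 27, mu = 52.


rho = 27/52; Var(N) = rho/(1-rho)^2 = 2.25

2.25


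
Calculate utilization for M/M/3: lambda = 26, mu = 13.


rho = lambda/(c*mu) = 26/(3*13) = 0.6667

0.6667


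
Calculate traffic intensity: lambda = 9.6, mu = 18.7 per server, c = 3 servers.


rho = lambda / (c * mu) = 9.6 / (3 * 18.7) = 0.1711

0.1711


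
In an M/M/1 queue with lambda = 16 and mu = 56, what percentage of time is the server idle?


Idle fraction = (1 - rho) * 100 = (1 - 16/56) * 100 = 71.4%

71.4%


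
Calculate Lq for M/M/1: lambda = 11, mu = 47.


rho = 11/47; Lq = rho^2/(1-rho) = 0.07

0.07


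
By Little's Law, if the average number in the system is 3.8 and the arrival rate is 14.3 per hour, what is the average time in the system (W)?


W = L / lambda = 3.8 / 14.3 = 0.2657 hours

0.2657 hours


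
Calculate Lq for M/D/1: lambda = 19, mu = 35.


M/D/1: Lq = rho^2 / (2*(1-rho)) where rho = 19/35; Lq = 0.32

0.32


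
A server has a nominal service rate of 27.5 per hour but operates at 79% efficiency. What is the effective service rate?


Effective rate = mu * efficiency = 27.5 * 0.79 = 21.73 per hour

21.73 per hour


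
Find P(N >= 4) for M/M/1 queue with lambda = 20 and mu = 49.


P(N >= 4) = rho^4 = (20/49)^4 = 0.0278

0.0278


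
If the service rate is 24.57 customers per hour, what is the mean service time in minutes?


Mean service time = 60/mu = 60/24.57 = 2.44 minutes

2.44 minutes


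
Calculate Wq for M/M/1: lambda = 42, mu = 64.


rho = 42/64; Wq = rho/(mu - lambda) = 0.0298 hours

0.0298 hours


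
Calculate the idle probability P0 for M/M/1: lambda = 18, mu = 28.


P0 = 1 - rho = 1 - 18/28 = 0.3571

0.3571


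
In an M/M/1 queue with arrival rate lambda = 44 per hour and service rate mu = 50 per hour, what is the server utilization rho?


rho = lambda/mu = 44/50 = 0.88

0.88


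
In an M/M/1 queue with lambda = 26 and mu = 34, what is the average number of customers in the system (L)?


rho = 26/34; L = rho/(1-rho) = 3.25

3.25


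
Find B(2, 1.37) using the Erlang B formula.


B(N,A) = (A^N/N!) / sum(A^k/k!, k=0..N) with N=2, A=1.37 = 0.2837

0.2837


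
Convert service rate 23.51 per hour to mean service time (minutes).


Mean service time = 60/mu = 60/23.51 = 2.55 minutes

2.55 minutes


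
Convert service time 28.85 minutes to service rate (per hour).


mu = 60 / avg_service_time = 60 / 28.85 = 2.08 per hour

2.08 per hour


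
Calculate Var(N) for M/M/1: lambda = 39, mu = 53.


rho = 39/53; Var(N) = rho/(1-rho)^2 = 10.55

10.55


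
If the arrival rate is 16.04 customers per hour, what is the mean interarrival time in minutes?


Mean interarrival time = 60/lambda = 60/16.04 = 3.74 minutes

3.74 minutes


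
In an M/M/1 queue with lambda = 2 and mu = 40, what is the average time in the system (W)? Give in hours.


W = 1/(mu - lambda) = 1/(40 - 2) = 0.0263 hours

0.0263 hours


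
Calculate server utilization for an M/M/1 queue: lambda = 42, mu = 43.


rho = lambda/mu = 42/43 = 0.9767

0.9767


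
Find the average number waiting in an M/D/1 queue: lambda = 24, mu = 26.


M/D/1: Lq = rho^2 / (2*(1-rho)) where rho = 24/26; Lq = 5.54

5.54


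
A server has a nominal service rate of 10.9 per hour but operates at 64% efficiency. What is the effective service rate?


Effective rate = mu * efficiency = 10.9 * 0.64 = 6.98 per hour

6.98 per hour


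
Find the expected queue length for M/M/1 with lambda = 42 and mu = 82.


rho = 42/82; Lq = rho^2/(1-rho) = 0.54

0.54


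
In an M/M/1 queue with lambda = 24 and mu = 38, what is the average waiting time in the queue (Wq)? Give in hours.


rho = 24/38; Wq = rho/(mu - lambda) = 0.0451 hours

0.0451 hours


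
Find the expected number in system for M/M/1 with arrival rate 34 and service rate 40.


rho = 34/40; L = rho/(1-rho) = 5.67

5.67


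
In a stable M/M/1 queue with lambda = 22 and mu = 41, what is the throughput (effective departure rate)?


For a stable queue (lambda < mu), throughput = lambda = 22 per hour

22 per hour


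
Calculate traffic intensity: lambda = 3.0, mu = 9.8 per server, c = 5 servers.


rho = lambda / (c * mu) = 3.0 / (5 * 9.8) = 0.0612

0.0612


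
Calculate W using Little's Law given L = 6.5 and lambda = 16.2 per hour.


W = L / lambda = 6.5 / 16.2 = 0.4012 hours

0.4012 hours


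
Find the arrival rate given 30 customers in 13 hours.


lambda = total arrivals / time = 30 / 13 = 2.31 per hour

2.31 per hour


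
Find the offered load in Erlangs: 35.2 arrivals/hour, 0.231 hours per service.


Offered load a = lambda * E[S] = 35.2 * 0.231 = 8.13 Erlangs

8.13 Erlangs


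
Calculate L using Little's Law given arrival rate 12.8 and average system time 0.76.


L = lambda * W = 12.8 * 0.76 = 9.73

9.73


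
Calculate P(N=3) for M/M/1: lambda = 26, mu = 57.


rho = 26/57; P(n) = (1-rho)*rho^n = (1-26/57)*(26/57)^3 = 0.0516

0.0516


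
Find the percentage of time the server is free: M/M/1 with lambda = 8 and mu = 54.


Idle fraction = (1 - rho) * 100 = (1 - 8/54) * 100 = 85.2%

85.2%


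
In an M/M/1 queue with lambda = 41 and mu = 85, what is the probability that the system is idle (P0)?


P0 = 1 - rho = 1 - 41/85 = 0.5176

0.5176


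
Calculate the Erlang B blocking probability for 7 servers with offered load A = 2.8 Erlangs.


B(N,A) = (A^N/N!) / sum(A^k/k!, k=0..N) with N=7, A=2.8 = 0.0164

0.0164


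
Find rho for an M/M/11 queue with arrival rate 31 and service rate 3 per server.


rho = lambda/(c*mu) = 31/(11*3) = 0.9394

0.9394


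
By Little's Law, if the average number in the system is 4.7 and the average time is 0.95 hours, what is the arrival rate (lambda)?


lambda = L / W = 4.7 / 0.95 = 4.95 per hour

4.95 per hour


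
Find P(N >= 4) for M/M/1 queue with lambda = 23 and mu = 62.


P(N >= 4) = rho^4 = (23/62)^4 = 0.0189

0.0189


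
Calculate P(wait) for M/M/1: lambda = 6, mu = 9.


P(wait) = rho = lambda/mu = 6/9 = 0.6667

0.6667


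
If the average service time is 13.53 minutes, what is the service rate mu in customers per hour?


mu = 60 / avg_service_time = 60 / 13.53 = 4.43 per hour

4.43 per hour


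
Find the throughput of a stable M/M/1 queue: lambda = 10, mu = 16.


For a stable queue (lambda < mu), throughput = lambda = 10 per hour

10 per hour


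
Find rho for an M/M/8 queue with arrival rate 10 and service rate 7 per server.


rho = lambda/(c*mu) = 10/(8*7) = 0.1786

0.1786


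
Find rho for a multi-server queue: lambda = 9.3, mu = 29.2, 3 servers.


rho = lambda / (c * mu) = 9.3 / (3 * 29.2) = 0.1062

0.1062


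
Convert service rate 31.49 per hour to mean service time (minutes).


Mean service time = 60/mu = 60/31.49 = 1.91 minutes

1.91 minutes


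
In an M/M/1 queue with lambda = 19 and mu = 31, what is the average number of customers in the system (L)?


rho = 19/31; L = rho/(1-rho) = 1.58

1.58


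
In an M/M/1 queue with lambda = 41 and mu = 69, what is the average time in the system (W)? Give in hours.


W = 1/(mu - lambda) = 1/(69 - 41) = 0.0357 hours

0.0357 hours


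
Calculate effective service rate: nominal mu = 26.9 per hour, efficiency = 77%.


Effective rate = mu * efficiency = 26.9 * 0.77 = 20.71 per hour

20.71 per hour


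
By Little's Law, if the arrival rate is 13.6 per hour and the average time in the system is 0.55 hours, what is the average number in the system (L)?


L = lambda * W = 13.6 * 0.55 = 7.48

7.48


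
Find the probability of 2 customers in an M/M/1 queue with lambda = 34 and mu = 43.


rho = 34/43; P(n) = (1-rho)*rho^n = (1-34/43)*(34/43)^2 = 0.1309

0.1309


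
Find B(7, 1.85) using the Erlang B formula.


B(N,A) = (A^N/N!) / sum(A^k/k!, k=0..N) with N=7, A=1.85 = 0.0023

0.0023


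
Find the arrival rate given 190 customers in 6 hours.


lambda = total arrivals / time = 190 / 6 = 31.67 per hour

31.67 per hour


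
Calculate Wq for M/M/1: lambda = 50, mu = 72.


rho = 50/72; Wq = rho/(mu - lambda) = 0.0316 hours

0.0316 hours


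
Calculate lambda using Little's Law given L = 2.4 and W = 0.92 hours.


lambda = L / W = 2.4 / 0.92 = 2.61 per hour

2.61 per hour


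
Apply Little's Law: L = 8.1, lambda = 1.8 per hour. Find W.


W = L / lambda = 8.1 / 1.8 = 4.5 hours

4.5 hours


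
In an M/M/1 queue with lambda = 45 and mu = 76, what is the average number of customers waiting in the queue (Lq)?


rho = 45/76; Lq = rho^2/(1-rho) = 0.86

0.86


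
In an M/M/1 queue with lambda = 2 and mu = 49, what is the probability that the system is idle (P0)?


P0 = 1 - rho = 1 - 2/49 = 0.9592

0.9592


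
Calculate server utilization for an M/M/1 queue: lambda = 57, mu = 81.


rho = lambda/mu = 57/81 = 0.7037

0.7037


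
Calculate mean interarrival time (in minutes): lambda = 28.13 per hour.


Mean interarrival time = 60/lambda = 60/28.13 = 2.13 minutes

2.13 minutes


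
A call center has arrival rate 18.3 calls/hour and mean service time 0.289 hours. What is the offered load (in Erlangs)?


Offered load a = lambda * E[S] = 18.3 * 0.289 = 5.29 Erlangs

5.29 Erlangs


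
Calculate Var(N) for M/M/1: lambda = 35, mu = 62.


rho = 35/62; Var(N) = rho/(1-rho)^2 = 2.98

2.98


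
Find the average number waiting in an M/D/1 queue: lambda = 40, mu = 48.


M/D/1: Lq = rho^2 / (2*(1-rho)) where rho = 40/48; Lq = 2.08

2.08


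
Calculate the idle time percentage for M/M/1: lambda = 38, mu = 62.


Idle fraction = (1 - rho) * 100 = (1 - 38/62) * 100 = 38.7%

38.7%


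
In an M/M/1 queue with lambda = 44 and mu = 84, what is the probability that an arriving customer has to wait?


P(wait) = rho = lambda/mu = 44/84 = 0.5238

0.5238


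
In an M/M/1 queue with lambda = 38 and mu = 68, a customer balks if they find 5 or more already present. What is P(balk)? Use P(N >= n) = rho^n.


P(N >= 5) = rho^5 = (38/68)^5 = 0.0545

0.0545


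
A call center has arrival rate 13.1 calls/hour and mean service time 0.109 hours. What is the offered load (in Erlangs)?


Offered load a = lambda * E[S] = 13.1 * 0.109 = 1.43 Erlangs

1.43 Erlangs


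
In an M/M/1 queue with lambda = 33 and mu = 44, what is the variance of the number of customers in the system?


rho = 33/44; Var(N) = rho/(1-rho)^2 = 12.0

12.0


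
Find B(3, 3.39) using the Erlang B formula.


B(N,A) = (A^N/N!) / sum(A^k/k!, k=0..N) with N=3, A=3.39 = 0.3905

0.3905


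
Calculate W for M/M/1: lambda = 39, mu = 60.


W = 1/(mu - lambda) = 1/(60 - 39) = 0.0476 hours

0.0476 hours


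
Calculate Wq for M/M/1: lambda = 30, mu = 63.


rho = 30/63; Wq = rho/(mu - lambda) = 0.0144 hours

0.0144 hours


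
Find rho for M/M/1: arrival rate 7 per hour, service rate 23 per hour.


rho = lambda/mu = 7/23 = 0.3043

0.3043


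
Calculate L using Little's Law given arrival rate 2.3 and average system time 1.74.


L = lambda * W = 2.3 * 1.74 = 4.0

4.0


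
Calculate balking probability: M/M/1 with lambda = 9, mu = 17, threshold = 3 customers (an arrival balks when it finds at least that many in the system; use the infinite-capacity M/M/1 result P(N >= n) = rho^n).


P(N >= 3) = rho^3 = (9/17)^3 = 0.1484

0.1484


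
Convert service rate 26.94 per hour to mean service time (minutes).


Mean service time = 60/mu = 60/26.94 = 2.23 minutes

2.23 minutes


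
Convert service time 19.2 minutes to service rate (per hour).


mu = 60 / avg_service_time = 60 / 19.2 = 3.13 per hour

3.13 per hour


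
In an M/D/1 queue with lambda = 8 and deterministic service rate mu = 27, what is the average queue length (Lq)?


M/D/1: Lq = rho^2 / (2*(1-rho)) where rho = 8/27; Lq = 0.06

0.06


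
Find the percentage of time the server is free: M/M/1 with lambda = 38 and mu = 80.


Idle fraction = (1 - rho) * 100 = (1 - 38/80) * 100 = 52.5%

52.5%


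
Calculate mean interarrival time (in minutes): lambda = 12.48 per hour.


Mean interarrival time = 60/lambda = 60/12.48 = 4.81 minutes

4.81 minutes


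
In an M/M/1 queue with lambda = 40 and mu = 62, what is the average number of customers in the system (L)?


rho = 40/62; L = rho/(1-rho) = 1.82

1.82


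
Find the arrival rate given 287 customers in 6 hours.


lambda = total arrivals / time = 287 / 6 = 47.83 per hour

47.83 per hour


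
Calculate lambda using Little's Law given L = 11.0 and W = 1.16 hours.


lambda = L / W = 11.0 / 1.16 = 9.48 per hour

9.48 per hour


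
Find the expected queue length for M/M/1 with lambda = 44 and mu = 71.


rho = 44/71; Lq = rho^2/(1-rho) = 1.01

1.01


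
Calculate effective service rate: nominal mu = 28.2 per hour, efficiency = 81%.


Effective rate = mu * efficiency = 28.2 * 0.81 = 22.84 per hour

22.84 per hour


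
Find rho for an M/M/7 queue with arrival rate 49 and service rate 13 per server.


rho = lambda/(c*mu) = 49/(7*13) = 0.5385

0.5385


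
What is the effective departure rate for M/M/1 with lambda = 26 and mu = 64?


For a stable queue (lambda < mu), throughput = lambda = 26 per hour

26 per hour


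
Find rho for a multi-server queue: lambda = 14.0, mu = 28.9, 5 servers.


rho = lambda / (c * mu) = 14.0 / (5 * 28.9) = 0.0969

0.0969


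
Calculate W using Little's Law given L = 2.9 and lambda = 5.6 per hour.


W = L / lambda = 2.9 / 5.6 = 0.5179 hours

0.5179 hours


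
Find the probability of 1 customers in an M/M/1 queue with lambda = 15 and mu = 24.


rho = 15/24; P(n) = (1-rho)*rho^n = (1-15/24)*(15/24)^1 = 0.2344

0.2344


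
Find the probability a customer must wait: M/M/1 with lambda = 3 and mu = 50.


P(wait) = rho = lambda/mu = 3/50 = 0.06

0.06


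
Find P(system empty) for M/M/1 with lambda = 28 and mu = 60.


P0 = 1 - rho = 1 - 28/60 = 0.5333

0.5333


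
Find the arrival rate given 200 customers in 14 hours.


lambda = total arrivals / time = 200 / 14 = 14.29 per hour

14.29 per hour


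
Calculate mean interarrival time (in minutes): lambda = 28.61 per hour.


Mean interarrival time = 60/lambda = 60/28.61 = 2.1 minutes

2.1 minutes


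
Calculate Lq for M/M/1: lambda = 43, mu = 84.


rho = 43/84; Lq = rho^2/(1-rho) = 0.54

0.54


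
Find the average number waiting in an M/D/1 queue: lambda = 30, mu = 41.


M/D/1: Lq = rho^2 / (2*(1-rho)) where rho = 30/41; Lq = 1.0

1.0


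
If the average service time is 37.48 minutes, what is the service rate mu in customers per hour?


mu = 60 / avg_service_time = 60 / 37.48 = 1.6 per hour

1.6 per hour


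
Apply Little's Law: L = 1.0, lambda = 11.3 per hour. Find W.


W = L / lambda = 1.0 / 11.3 = 0.0885 hours

0.0885 hours


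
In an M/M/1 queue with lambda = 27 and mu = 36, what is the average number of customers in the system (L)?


rho = 27/36; L = rho/(1-rho) = 3.0

3.0


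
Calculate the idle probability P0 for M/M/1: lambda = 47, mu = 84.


P0 = 1 - rho = 1 - 47/84 = 0.4405

0.4405


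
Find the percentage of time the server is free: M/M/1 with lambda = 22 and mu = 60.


Idle fraction = (1 - rho) * 100 = (1 - 22/60) * 100 = 63.3%

63.3%


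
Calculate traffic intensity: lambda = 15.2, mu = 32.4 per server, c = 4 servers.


rho = lambda / (c * mu) = 15.2 / (4 * 32.4) = 0.1173

0.1173


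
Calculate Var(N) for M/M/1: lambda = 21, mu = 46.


rho = 21/46; Var(N) = rho/(1-rho)^2 = 1.55

1.55


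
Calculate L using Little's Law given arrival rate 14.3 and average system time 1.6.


L = lambda * W = 14.3 * 1.6 = 22.88

22.88


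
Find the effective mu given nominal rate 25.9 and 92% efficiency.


Effective rate = mu * efficiency = 25.9 * 0.92 = 23.83 per hour

23.83 per hour


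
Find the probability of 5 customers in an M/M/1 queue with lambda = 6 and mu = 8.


rho = 6/8; P(n) = (1-rho)*rho^n = (1-6/8)*(6/8)^5 = 0.0593

0.0593


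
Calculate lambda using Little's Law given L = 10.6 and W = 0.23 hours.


lambda = L / W = 10.6 / 0.23 = 46.09 per hour

46.09 per hour


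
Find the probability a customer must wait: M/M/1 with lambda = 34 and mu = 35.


P(wait) = rho = lambda/mu = 34/35 = 0.9714

0.9714


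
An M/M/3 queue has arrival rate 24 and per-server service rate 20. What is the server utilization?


rho = lambda/(c*mu) = 24/(3*20) = 0.4

0.4


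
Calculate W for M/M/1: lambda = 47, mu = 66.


W = 1/(mu - lambda) = 1/(66 - 47) = 0.0526 hours

0.0526 hours


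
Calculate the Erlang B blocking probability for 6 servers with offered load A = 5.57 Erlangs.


B(N,A) = (A^N/N!) / sum(A^k/k!, k=0..N) with N=6, A=5.57 = 0.2341

0.2341


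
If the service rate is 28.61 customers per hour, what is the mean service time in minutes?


Mean service time = 60/mu = 60/28.61 = 2.1 minutes

2.1 minutes


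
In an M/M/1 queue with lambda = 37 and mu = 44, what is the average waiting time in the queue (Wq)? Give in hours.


rho = 37/44; Wq = rho/(mu - lambda) = 0.1201 hours

0.1201 hours


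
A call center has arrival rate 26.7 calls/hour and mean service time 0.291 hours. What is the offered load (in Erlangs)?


Offered load a = lambda * E[S] = 26.7 * 0.291 = 7.77 Erlangs

7.77 Erlangs


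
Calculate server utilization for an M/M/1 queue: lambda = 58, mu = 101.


rho = lambda/mu = 58/101 = 0.5743

0.5743


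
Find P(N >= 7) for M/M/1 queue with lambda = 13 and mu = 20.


P(N >= 7) = rho^7 = (13/20)^7 = 0.049

0.049


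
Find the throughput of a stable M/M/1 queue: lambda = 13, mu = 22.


For a stable queue (lambda < mu), throughput = lambda = 13 per hour

13 per hour


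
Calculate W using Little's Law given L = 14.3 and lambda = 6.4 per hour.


W = L / lambda = 14.3 / 6.4 = 2.2344 hours

2.2344 hours


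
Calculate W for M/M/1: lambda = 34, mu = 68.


W = 1/(mu - lambda) = 1/(68 - 34) = 0.0294 hours

0.0294 hours


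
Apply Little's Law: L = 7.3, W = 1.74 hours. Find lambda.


lambda = L / W = 7.3 / 1.74 = 4.2 per hour

4.2 per hour


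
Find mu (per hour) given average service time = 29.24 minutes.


mu = 60 / avg_service_time = 60 / 29.24 = 2.05 per hour

2.05 per hour


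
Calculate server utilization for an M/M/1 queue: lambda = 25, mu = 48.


rho = lambda/mu = 25/48 = 0.5208

0.5208


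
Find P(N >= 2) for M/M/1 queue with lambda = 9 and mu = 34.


P(N >= 2) = rho^2 = (9/34)^2 = 0.0701

0.0701


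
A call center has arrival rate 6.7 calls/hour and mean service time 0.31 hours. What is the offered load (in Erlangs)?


Offered load a = lambda * E[S] = 6.7 * 0.31 = 2.08 Erlangs

2.08 Erlangs


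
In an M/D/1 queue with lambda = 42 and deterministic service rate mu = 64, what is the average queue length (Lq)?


M/D/1: Lq = rho^2 / (2*(1-rho)) where rho = 42/64; Lq = 0.63

0.63


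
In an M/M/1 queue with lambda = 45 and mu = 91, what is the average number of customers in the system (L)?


rho = 45/91; L = rho/(1-rho) = 0.98

0.98


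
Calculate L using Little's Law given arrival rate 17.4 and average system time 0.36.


L = lambda * W = 17.4 * 0.36 = 6.26

6.26


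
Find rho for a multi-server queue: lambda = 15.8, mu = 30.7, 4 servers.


rho = lambda / (c * mu) = 15.8 / (4 * 30.7) = 0.1287

0.1287


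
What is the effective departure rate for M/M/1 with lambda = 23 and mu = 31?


For a stable queue (lambda < mu), throughput = lambda = 23 per hour

23 per hour


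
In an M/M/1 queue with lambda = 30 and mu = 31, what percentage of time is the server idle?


Idle fraction = (1 - rho) * 100 = (1 - 30/31) * 100 = 3.2%

3.2%


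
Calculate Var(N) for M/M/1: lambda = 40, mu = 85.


rho = 40/85; Var(N) = rho/(1-rho)^2 = 1.68

1.68


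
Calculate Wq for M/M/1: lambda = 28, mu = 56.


rho = 28/56; Wq = rho/(mu - lambda) = 0.0179 hours

0.0179 hours


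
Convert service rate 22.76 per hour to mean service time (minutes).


Mean service time = 60/mu = 60/22.76 = 2.64 minutes

2.64 minutes


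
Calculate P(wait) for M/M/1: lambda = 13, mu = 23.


P(wait) = rho = lambda/mu = 13/23 = 0.5652

0.5652


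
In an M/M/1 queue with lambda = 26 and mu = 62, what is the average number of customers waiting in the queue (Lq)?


rho = 26/62; Lq = rho^2/(1-rho) = 0.3

0.3


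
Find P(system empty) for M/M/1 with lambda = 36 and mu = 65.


P0 = 1 - rho = 1 - 36/65 = 0.4462

0.4462


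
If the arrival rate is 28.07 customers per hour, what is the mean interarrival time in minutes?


Mean interarrival time = 60/lambda = 60/28.07 = 2.14 minutes

2.14 minutes


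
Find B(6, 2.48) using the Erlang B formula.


B(N,A) = (A^N/N!) / sum(A^k/k!, k=0..N) with N=6, A=2.48 = 0.0274

0.0274


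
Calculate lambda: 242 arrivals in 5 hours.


lambda = total arrivals / time = 242 / 5 = 48.4 per hour

48.4 per hour


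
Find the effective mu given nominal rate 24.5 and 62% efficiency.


Effective rate = mu * efficiency = 24.5 * 0.62 = 15.19 per hour

15.19 per hour


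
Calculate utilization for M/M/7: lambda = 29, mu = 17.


rho = lambda/(c*mu) = 29/(7*17) = 0.2437

0.2437


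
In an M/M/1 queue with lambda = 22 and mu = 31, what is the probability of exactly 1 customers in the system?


rho = 22/31; P(n) = (1-rho)*rho^n = (1-22/31)*(22/31)^1 = 0.206

0.206


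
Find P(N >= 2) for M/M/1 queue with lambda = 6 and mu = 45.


P(N >= 2) = rho^2 = (6/45)^2 = 0.0178

0.0178


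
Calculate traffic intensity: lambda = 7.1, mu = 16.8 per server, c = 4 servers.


rho = lambda / (c * mu) = 7.1 / (4 * 16.8) = 0.1057

0.1057


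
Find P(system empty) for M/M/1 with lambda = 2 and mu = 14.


P0 = 1 - rho = 1 - 2/14 = 0.8571

0.8571


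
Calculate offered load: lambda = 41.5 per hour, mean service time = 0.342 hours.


Offered load a = lambda * E[S] = 41.5 * 0.342 = 14.19 Erlangs

14.19 Erlangs


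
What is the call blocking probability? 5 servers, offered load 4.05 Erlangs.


B(N,A) = (A^N/N!) / sum(A^k/k!, k=0..N) with N=5, A=4.05 = 0.2035

0.2035


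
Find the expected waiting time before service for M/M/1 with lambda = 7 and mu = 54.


rho = 7/54; Wq = rho/(mu - lambda) = 0.0028 hours

0.0028 hours


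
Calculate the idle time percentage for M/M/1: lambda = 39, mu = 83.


Idle fraction = (1 - rho) * 100 = (1 - 39/83) * 100 = 53.0%

53.0%


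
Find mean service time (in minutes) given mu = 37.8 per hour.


Mean service time = 60/mu = 60/37.8 = 1.59 minutes

1.59 minutes


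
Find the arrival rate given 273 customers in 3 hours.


lambda = total arrivals / time = 273 / 3 = 91.0 per hour

91.0 per hour


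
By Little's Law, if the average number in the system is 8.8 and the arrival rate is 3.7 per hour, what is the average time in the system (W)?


W = L / lambda = 8.8 / 3.7 = 2.3784 hours

2.3784 hours


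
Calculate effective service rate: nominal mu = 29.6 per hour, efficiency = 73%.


Effective rate = mu * efficiency = 29.6 * 0.73 = 21.61 per hour

21.61 per hour


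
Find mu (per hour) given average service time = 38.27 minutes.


mu = 60 / avg_service_time = 60 / 38.27 = 1.57 per hour

1.57 per hour


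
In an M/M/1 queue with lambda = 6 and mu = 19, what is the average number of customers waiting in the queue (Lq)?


rho = 6/19; Lq = rho^2/(1-rho) = 0.15

0.15


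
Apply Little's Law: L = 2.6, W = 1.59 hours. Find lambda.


lambda = L / W = 2.6 / 1.59 = 1.64 per hour

1.64 per hour


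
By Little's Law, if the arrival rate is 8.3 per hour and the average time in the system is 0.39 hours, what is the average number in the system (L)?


L = lambda * W = 8.3 * 0.39 = 3.24

3.24


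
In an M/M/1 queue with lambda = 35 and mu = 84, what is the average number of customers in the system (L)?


rho = 35/84; L = rho/(1-rho) = 0.71

0.71


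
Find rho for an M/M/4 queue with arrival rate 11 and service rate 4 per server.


rho = lambda/(c*mu) = 11/(4*4) = 0.6875

0.6875


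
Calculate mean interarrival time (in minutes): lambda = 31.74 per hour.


Mean interarrival time = 60/lambda = 60/31.74 = 1.89 minutes

1.89 minutes


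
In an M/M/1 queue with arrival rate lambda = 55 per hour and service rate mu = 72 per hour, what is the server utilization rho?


rho = lambda/mu = 55/72 = 0.7639

0.7639


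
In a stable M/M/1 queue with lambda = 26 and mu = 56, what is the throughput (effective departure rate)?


For a stable queue (lambda < mu), throughput = lambda = 26 per hour

26 per hour


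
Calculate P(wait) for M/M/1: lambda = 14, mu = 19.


P(wait) = rho = lambda/mu = 14/19 = 0.7368

0.7368


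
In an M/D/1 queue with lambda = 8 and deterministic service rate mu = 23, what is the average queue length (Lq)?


M/D/1: Lq = rho^2 / (2*(1-rho)) where rho = 8/23; Lq = 0.09

0.09


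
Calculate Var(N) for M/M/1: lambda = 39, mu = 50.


rho = 39/50; Var(N) = rho/(1-rho)^2 = 16.12

16.12


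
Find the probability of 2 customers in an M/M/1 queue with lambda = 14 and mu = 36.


rho = 14/36; P(n) = (1-rho)*rho^n = (1-14/36)*(14/36)^2 = 0.0924

0.0924


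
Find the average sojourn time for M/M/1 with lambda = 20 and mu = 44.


W = 1/(mu - lambda) = 1/(44 - 20) = 0.0417 hours

0.0417 hours


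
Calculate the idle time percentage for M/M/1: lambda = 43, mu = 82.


Idle fraction = (1 - rho) * 100 = (1 - 43/82) * 100 = 47.6%

47.6%


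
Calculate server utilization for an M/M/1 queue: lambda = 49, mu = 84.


rho = lambda/mu = 49/84 = 0.5833

0.5833


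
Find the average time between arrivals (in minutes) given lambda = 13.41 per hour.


Mean interarrival time = 60/lambda = 60/13.41 = 4.47 minutes

4.47 minutes


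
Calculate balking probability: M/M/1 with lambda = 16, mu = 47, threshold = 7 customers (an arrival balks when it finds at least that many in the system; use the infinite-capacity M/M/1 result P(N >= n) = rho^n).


P(N >= 7) = rho^7 = (16/47)^7 = 0.0005

0.0005


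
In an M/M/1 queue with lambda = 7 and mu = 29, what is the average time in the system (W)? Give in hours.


W = 1/(mu - lambda) = 1/(29 - 7) = 0.0455 hours

0.0455 hours


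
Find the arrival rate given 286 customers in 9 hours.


lambda = total arrivals / time = 286 / 9 = 31.78 per hour

31.78 per hour


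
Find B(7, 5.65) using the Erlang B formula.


B(N,A) = (A^N/N!) / sum(A^k/k!, k=0..N) with N=7, A=5.65 = 0.1623

0.1623


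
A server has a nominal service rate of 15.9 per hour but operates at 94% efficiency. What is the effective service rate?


Effective rate = mu * efficiency = 15.9 * 0.94 = 14.95 per hour

14.95 per hour


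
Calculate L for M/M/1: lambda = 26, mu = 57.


rho = 26/57; L = rho/(1-rho) = 0.84

0.84


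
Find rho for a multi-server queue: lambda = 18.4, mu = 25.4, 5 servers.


rho = lambda / (c * mu) = 18.4 / (5 * 25.4) = 0.1449

0.1449


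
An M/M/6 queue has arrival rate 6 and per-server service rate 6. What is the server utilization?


rho = lambda/(c*mu) = 6/(6*6) = 0.1667

0.1667


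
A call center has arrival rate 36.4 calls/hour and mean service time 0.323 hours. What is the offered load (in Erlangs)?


Offered load a = lambda * E[S] = 36.4 * 0.323 = 11.76 Erlangs

11.76 Erlangs


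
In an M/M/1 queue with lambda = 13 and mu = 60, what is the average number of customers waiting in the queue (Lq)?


rho = 13/60; Lq = rho^2/(1-rho) = 0.06

0.06


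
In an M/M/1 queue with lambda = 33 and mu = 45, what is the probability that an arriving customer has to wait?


P(wait) = rho = lambda/mu = 33/45 = 0.7333

0.7333


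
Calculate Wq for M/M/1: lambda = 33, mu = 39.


rho = 33/39; Wq = rho/(mu - lambda) = 0.141 hours

0.141 hours


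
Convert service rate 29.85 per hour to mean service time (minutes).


Mean service time = 60/mu = 60/29.85 = 2.01 minutes

2.01 minutes


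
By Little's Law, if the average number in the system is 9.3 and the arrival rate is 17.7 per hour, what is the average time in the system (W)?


W = L / lambda = 9.3 / 17.7 = 0.5254 hours

0.5254 hours


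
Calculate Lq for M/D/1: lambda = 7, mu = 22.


M/D/1: Lq = rho^2 / (2*(1-rho)) where rho = 7/22; Lq = 0.07

0.07


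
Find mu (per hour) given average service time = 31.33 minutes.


mu = 60 / avg_service_time = 60 / 31.33 = 1.92 per hour

1.92 per hour


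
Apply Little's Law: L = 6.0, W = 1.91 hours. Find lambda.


lambda = L / W = 6.0 / 1.91 = 3.14 per hour

3.14 per hour


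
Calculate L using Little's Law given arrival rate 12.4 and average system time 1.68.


L = lambda * W = 12.4 * 1.68 = 20.83

20.83


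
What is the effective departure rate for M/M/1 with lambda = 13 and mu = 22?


For a stable queue (lambda < mu), throughput = lambda = 13 per hour

13 per hour


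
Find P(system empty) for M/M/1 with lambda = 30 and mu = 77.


P0 = 1 - rho = 1 - 30/77 = 0.6104

0.6104


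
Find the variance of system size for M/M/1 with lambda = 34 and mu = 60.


rho = 34/60; Var(N) = rho/(1-rho)^2 = 3.02

3.02


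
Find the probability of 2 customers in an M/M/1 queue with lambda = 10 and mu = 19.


rho = 10/19; P(n) = (1-rho)*rho^n = (1-10/19)*(10/19)^2 = 0.1312

0.1312


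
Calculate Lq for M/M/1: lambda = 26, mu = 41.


rho = 26/41; Lq = rho^2/(1-rho) = 1.1

1.1


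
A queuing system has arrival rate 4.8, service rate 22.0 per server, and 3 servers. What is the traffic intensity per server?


rho = lambda / (c * mu) = 4.8 / (3 * 22.0) = 0.0727

0.0727


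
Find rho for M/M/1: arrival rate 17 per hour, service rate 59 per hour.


rho = lambda/mu = 17/59 = 0.2881

0.2881


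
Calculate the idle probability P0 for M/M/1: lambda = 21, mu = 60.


P0 = 1 - rho = 1 - 21/60 = 0.65

0.65


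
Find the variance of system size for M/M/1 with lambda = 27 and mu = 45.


rho = 27/45; Var(N) = rho/(1-rho)^2 = 3.75

3.75


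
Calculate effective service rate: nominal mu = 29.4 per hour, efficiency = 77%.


Effective rate = mu * efficiency = 29.4 * 0.77 = 22.64 per hour

22.64 per hour


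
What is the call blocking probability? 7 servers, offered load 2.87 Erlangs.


B(N,A) = (A^N/N!) / sum(A^k/k!, k=0..N) with N=7, A=2.87 = 0.0182

0.0182


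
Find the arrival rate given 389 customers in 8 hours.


lambda = total arrivals / time = 389 / 8 = 48.63 per hour

48.63 per hour


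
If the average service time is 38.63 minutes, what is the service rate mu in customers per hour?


mu = 60 / avg_service_time = 60 / 38.63 = 1.55 per hour

1.55 per hour


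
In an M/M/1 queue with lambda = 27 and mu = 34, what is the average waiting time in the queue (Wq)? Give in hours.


rho = 27/34; Wq = rho/(mu - lambda) = 0.1134 hours

0.1134 hours


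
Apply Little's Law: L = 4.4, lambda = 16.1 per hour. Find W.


W = L / lambda = 4.4 / 16.1 = 0.2733 hours

0.2733 hours


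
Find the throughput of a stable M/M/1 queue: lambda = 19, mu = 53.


For a stable queue (lambda < mu), throughput = lambda = 19 per hour

19 per hour


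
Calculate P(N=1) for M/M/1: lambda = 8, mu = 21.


rho = 8/21; P(n) = (1-rho)*rho^n = (1-8/21)*(8/21)^1 = 0.2358

0.2358


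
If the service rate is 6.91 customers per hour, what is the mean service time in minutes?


Mean service time = 60/mu = 60/6.91 = 8.68 minutes

8.68 minutes


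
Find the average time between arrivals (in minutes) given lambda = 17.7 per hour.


Mean interarrival time = 60/lambda = 60/17.7 = 3.39 minutes

3.39 minutes


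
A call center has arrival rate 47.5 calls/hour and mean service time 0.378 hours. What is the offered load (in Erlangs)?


Offered load a = lambda * E[S] = 47.5 * 0.378 = 17.96 Erlangs

17.96 Erlangs


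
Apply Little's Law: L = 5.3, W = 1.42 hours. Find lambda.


lambda = L / W = 5.3 / 1.42 = 3.73 per hour

3.73 per hour


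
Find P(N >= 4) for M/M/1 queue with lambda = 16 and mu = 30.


P(N >= 4) = rho^4 = (16/30)^4 = 0.0809

0.0809
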